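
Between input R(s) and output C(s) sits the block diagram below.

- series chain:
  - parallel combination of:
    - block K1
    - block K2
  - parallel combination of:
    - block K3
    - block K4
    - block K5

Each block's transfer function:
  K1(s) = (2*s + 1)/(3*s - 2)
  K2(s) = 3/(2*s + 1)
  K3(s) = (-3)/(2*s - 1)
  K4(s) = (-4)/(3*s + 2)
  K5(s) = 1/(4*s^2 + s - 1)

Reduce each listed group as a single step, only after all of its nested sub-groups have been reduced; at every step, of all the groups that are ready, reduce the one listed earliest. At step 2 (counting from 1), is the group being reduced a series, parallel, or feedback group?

Step 1 - add K1, K2 (parallel)
Step 2 - sum the parallel branches K3, K4, K5
Step 3 - reduce the series chain (K1+K2), (K3+K4+K5)
So the answer for step 2 is parallel.

Therefore the answer is parallel.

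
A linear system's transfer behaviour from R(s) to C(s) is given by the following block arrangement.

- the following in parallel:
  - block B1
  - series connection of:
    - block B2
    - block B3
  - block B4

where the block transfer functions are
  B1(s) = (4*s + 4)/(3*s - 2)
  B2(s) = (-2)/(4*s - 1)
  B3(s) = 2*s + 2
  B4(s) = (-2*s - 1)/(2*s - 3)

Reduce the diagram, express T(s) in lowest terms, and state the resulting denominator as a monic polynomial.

Step 1 - series reduction of B2, B3: (-4*s - 4)/(4*s - 1)
Step 2 - parallel reduction of B1, (B2*B3), B4: (-16*s^3 + 14*s^2 - 9*s - 14)/(24*s^3 - 58*s^2 + 37*s - 6)
Step 2 gives the fully reduced T(s), with no common factor left to cancel. The denominator's leading coefficient is 24, so divide each of its coefficients by 24 to get the monic form.

Final answer: s^3 - 29*s^2/12 + 37*s/24 - 1/4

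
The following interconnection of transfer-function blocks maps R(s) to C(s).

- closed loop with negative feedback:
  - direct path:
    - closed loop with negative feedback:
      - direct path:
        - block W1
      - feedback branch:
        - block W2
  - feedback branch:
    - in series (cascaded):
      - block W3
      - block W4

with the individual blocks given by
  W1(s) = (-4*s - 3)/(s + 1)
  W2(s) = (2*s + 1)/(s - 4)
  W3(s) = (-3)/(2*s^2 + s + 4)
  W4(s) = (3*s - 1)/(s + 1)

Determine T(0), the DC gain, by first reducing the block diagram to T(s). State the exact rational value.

Reducing step by step:

1. reduce the feedback loop with forward W1 and return W2 -> (4*s^2 - 13*s - 12)/(7*s^2 + 13*s + 7)
2. multiply W3, W4 (series) -> (3 - 9*s)/(2*s^3 + 3*s^2 + 5*s + 4)
3. collapse the loop ([W1/(1+W1*W2)] forward, (W3*W4) return) -> (8*s^5 - 14*s^4 - 43*s^3 - 85*s^2 - 112*s - 48)/(14*s^5 + 47*s^4 + 52*s^3 + 243*s^2 + 156*s - 8)
DC gain: substitute s = 0 into T(s) from step 3: T(0) = -48/(-8) = 6.

Answer: 6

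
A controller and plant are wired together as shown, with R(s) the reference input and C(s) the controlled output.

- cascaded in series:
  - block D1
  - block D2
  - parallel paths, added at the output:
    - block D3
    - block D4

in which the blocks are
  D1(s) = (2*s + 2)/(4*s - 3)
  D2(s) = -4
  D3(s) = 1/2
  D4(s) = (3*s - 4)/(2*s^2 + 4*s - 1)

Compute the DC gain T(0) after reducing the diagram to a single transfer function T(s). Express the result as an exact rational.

Step 1. parallel reduction of D3, D4 = (2*s^2 + 10*s - 9)/(4*s^2 + 8*s - 2)
Step 2. series reduction of D1, D2, (D3+D4) = (-8*s^3 - 48*s^2 - 4*s + 36)/(8*s^3 + 10*s^2 - 16*s + 3)
That last expression is T(s); at s = 0 only the constant terms survive, so T(0) = 36/3 = 12.

Hence the answer: 12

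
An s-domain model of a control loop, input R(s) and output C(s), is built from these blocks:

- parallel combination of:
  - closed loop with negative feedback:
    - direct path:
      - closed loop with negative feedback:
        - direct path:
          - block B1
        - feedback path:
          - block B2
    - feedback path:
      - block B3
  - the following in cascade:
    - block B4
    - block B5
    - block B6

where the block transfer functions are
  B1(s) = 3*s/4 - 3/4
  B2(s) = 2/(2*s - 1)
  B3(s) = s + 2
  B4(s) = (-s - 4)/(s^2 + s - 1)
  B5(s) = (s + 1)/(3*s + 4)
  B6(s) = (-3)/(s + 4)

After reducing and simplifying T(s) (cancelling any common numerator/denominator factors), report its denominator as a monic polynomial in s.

First reduce the diagram to T(s).

Step 1 - feedback reduction of B1, B2; result (6*s^2 - 9*s + 3)/(14*s - 10)
Step 2 - close the feedback loop around [B1/(1+B1*B2)], B3; result (6*s^2 - 9*s + 3)/(6*s^3 + 3*s^2 - s - 4)
Step 3 - series reduction of B4, B5, B6; result (3*s + 3)/(3*s^3 + 7*s^2 + s - 4)
Step 4 - add [[B1/(1+B1*B2)]/(1+[B1/(1+B1*B2)]*B3)], (B4*B5*B6) (parallel); result (18*s^5 + 33*s^4 - 21*s^3 - 6*s^2 + 24*s - 24)/(18*s^6 + 51*s^5 + 24*s^4 - 40*s^3 - 41*s^2 + 16)
No further cancellation is possible in the step-4 result, so that is T(s). Its denominator becomes monic after dividing by the leading coefficient 18.

Answer: s^6 + 17*s^5/6 + 4*s^4/3 - 20*s^3/9 - 41*s^2/18 + 8/9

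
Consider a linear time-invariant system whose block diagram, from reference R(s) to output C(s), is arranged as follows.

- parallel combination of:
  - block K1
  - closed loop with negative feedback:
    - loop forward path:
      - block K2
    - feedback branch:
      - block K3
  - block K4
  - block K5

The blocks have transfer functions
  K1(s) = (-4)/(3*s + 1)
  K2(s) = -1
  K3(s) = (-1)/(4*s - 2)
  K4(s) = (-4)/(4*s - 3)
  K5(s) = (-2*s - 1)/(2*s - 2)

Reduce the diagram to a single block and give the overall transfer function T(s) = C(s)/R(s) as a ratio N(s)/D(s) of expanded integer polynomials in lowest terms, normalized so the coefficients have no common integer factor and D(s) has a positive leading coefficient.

The answer is (-192*s^4 - 24*s^3 + 306*s^2 - 151*s + 25)/(96*s^4 - 160*s^3 + 50*s^2 + 20*s - 6).

Reasoning:
1. close the feedback loop around K2, K3, giving (2 - 4*s)/(4*s - 1)
2. sum the parallel branches K1, [K2/(1+K2*K3)], K4, K5, which is the overall transfer function T(s) = C(s)/R(s) in lowest terms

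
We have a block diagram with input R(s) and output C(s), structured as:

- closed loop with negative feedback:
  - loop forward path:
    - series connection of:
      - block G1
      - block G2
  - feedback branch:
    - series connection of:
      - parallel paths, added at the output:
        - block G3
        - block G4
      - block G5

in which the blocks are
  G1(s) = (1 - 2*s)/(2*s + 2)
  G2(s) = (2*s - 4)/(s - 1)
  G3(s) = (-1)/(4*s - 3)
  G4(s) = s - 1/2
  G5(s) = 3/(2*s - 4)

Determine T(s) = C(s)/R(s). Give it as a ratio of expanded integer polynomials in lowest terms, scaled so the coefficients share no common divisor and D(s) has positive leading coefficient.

Step 1: multiply G1, G2 (series) gives (-2*s^2 + 5*s - 2)/(s^2 - 1)
Step 2: add G3, G4 (parallel) gives (8*s^2 - 10*s + 1)/(8*s - 6)
Step 3: multiply (G3+G4), G5 (series) gives (24*s^2 - 30*s + 3)/(16*s^2 - 44*s + 24)
Step 4: feedback reduction of (G1*G2), ((G3+G4)*G5), which is the overall transfer function T(s) = C(s)/R(s) in lowest terms

Answer: (32*s^3 - 104*s^2 + 92*s - 24)/(32*s^3 - 72*s^2 + 52*s - 15)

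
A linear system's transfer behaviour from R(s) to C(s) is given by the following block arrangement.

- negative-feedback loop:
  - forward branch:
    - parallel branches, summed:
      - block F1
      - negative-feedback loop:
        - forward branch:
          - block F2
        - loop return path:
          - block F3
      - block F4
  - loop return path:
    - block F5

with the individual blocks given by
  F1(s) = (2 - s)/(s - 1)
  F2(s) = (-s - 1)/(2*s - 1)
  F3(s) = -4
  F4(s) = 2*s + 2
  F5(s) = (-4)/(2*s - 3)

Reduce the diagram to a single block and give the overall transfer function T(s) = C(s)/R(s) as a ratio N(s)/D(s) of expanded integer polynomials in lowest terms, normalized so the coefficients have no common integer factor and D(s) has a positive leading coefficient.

First reduce the diagram to T(s).

Step 1. close the feedback loop around F2, F3: (-s - 1)/(6*s + 3)
Step 2. add F1, [F2/(1+F2*F3)], F4 (parallel): (12*s^3 - s^2 - 3*s + 1)/(6*s^2 - 3*s - 3)
Step 3. close the feedback loop around (F1+[F2/(1+F2*F3)]+F4), F5: this yields T(s), and no further normalization is needed

Answer: (-24*s^4 + 38*s^3 + 3*s^2 - 11*s + 3)/(36*s^3 + 20*s^2 - 15*s - 5)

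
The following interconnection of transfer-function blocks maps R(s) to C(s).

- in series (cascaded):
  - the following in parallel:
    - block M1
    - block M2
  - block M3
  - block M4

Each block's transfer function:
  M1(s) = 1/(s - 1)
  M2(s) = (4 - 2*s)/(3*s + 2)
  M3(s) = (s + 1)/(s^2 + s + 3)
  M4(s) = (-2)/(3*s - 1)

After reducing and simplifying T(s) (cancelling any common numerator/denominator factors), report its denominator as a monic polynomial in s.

(1) reduce the parallel group M1, M2 = (-2*s^2 + 9*s - 2)/(3*s^2 - s - 2)
(2) combine (M1+M2), M3, M4 in series = (4*s^3 - 14*s^2 - 14*s + 4)/(9*s^5 + 3*s^4 + 16*s^3 - 21*s^2 - 13*s + 6)
T(s) is the step-2 result (common factors already cancelled). Leading coefficient of the denominator: 9. Divide through by 9 for the monic polynomial.

Answer: s^5 + s^4/3 + 16*s^3/9 - 7*s^2/3 - 13*s/9 + 2/3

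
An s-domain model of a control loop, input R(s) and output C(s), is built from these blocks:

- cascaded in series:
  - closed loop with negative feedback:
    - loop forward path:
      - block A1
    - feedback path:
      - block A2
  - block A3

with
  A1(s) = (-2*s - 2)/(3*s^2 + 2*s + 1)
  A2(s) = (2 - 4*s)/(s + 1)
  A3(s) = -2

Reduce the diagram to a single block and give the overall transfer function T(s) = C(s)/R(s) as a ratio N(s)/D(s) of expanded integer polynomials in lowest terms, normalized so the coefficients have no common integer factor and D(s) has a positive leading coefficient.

The answer is (4*s + 4)/(3*s^2 + 10*s - 3).

Reasoning:
Step 1 - apply the feedback formula to A1, A2 -> (-2*s - 2)/(3*s^2 + 10*s - 3)
Step 2 - cascade [A1/(1+A1*A2)], A3: this yields T(s), and no further normalization is needed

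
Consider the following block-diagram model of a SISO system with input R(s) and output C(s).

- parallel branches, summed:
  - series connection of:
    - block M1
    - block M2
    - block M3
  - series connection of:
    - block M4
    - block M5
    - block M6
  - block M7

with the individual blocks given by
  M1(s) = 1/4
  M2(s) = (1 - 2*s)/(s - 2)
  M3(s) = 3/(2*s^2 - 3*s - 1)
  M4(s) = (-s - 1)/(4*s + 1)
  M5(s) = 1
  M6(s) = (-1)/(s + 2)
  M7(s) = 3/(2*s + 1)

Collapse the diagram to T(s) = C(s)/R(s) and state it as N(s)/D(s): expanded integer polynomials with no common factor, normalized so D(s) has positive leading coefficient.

Step 1: combine M1, M2, M3 in series; result (3 - 6*s)/(8*s^3 - 28*s^2 + 20*s + 8)
Step 2: cascade M4, M5, M6; result (s + 1)/(4*s^2 + 9*s + 2)
Step 3: combine (M1*M2*M3), (M4*M5*M6), M7 in parallel - this is the overall T(s), already in the required normalized form

Answer: (112*s^5 - 200*s^4 - 612*s^3 + 504*s^2 + 407*s + 62)/(64*s^6 - 48*s^5 - 352*s^4 + 156*s^3 + 380*s^2 + 144*s + 16)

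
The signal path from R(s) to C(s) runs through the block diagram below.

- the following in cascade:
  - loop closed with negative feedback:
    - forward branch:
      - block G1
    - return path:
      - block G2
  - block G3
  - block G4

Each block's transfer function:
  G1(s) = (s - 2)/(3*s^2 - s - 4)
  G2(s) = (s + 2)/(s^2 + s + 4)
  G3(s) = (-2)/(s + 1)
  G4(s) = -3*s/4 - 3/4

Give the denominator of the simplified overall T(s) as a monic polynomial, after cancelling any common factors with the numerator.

Answer: s^4 + 2*s^3/3 + 8*s^2/3 - 8*s/3 - 20/3

Working:
Step 1. reduce the feedback loop with forward G1 and return G2 -> (s^3 - s^2 + 2*s - 8)/(3*s^4 + 2*s^3 + 8*s^2 - 8*s - 20)
Step 2. reduce the series chain [G1/(1+G1*G2)], G3, G4 -> (3*s^3 - 3*s^2 + 6*s - 24)/(6*s^4 + 4*s^3 + 16*s^2 - 16*s - 40)
T(s) is the step-2 result (common factors already cancelled). Leading coefficient of the denominator: 6. Divide through by 6 for the monic polynomial.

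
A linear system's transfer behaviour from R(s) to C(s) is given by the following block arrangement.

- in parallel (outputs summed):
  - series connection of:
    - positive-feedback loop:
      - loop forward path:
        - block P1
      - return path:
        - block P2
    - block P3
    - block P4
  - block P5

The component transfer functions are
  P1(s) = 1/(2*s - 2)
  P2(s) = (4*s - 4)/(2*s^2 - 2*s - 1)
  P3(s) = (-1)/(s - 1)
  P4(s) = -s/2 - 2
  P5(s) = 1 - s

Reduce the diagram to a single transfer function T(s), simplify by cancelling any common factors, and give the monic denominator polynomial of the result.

First reduce the diagram to T(s).

[1] reduce the feedback loop with forward P1 and return P2 = (2*s^2 - 2*s - 1)/(4*s^3 - 8*s^2 - 2*s + 6)
[2] combine [P1/(1-P1*P2)], P3, P4 in series = (2*s^3 + 6*s^2 - 9*s - 4)/(8*s^4 - 24*s^3 + 12*s^2 + 16*s - 12)
[3] reduce the parallel group ([P1/(1-P1*P2)]*P3*P4), P5 = (-8*s^5 + 32*s^4 - 34*s^3 + 2*s^2 + 19*s - 16)/(8*s^4 - 24*s^3 + 12*s^2 + 16*s - 12)
Step 3 gives the fully reduced T(s), with no common factor left to cancel. The denominator's leading coefficient is 8, so divide each of its coefficients by 8 to get the monic form.

Answer: s^4 - 3*s^3 + 3*s^2/2 + 2*s - 3/2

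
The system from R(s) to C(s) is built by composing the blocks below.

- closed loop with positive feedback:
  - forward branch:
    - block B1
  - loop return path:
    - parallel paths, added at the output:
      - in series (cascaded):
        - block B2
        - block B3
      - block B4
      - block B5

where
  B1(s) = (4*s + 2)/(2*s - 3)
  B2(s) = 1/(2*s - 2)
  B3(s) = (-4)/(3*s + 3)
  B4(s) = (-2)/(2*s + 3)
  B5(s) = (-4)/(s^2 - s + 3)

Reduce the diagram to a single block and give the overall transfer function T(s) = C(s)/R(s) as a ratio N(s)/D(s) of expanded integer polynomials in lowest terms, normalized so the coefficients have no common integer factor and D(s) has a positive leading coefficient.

Answer: (24*s^6 + 24*s^5 + 18*s^4 + 102*s^3 + 12*s^2 - 126*s - 54)/(12*s^6 + 12*s^5 + 97*s^4 + 283*s^3 - 38*s^2 - 195*s + 9)

Working:
Step 1 - cascade B2, B3; result (-2)/(3*s^2 - 3)
Step 2 - combine (B2*B3), B4, B5 in parallel; result (-6*s^4 - 22*s^3 - 50*s^2 + 12*s + 36)/(6*s^5 + 3*s^4 + 3*s^3 + 24*s^2 - 9*s - 27)
Step 3 - collapse the loop (B1 forward, ((B2*B3)+B4+B5) return) - this is the overall T(s), already in the required normalized form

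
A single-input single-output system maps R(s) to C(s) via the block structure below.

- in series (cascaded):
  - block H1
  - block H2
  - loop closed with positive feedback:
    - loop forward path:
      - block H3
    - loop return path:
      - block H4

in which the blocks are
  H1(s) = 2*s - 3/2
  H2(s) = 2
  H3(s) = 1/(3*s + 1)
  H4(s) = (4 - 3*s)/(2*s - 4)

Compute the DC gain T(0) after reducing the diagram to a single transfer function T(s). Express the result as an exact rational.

The answer is -3/2.

Reasoning:
Step 1. close the feedback loop around H3, H4: (2*s - 4)/(6*s^2 - 7*s - 8)
Step 2. combine H1, H2, [H3/(1-H3*H4)] in series: (8*s^2 - 22*s + 12)/(6*s^2 - 7*s - 8)
Evaluating the step-2 result (the overall T(s)) at s = 0 gives T(0) = 12/(-8) = -3/2.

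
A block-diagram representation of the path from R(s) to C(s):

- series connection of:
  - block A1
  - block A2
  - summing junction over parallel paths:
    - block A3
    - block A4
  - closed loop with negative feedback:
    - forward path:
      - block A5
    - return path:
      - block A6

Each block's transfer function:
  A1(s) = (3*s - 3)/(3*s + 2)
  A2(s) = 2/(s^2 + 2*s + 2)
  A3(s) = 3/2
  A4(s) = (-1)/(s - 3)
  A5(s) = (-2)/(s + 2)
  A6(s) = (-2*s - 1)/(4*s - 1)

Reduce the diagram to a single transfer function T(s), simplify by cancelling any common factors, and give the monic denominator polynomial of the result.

Step 1. reduce the parallel group A3, A4; result (3*s - 11)/(2*s - 6)
Step 2. feedback reduction of A5, A6; result (2 - 8*s)/(4*s^2 + 11*s)
Step 3. combine A1, A2, (A3+A4), [A5/(1+A5*A6)] in series; result (-72*s^3 + 354*s^2 - 348*s + 66)/(12*s^6 + 29*s^5 - 67*s^4 - 258*s^3 - 334*s^2 - 132*s)
Step 3 gives the fully reduced T(s), with no common factor left to cancel. The denominator's leading coefficient is 12, so divide each of its coefficients by 12 to get the monic form.

Hence the answer: s^6 + 29*s^5/12 - 67*s^4/12 - 43*s^3/2 - 167*s^2/6 - 11*s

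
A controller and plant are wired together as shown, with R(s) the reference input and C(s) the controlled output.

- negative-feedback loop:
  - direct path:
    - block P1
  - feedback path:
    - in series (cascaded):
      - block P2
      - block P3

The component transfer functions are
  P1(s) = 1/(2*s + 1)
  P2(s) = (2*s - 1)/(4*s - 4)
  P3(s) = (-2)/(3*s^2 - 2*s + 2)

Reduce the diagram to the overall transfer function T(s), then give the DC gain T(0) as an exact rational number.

1. multiply P2, P3 (series), giving (1 - 2*s)/(6*s^3 - 10*s^2 + 8*s - 4)
2. apply the feedback formula to P1, (P2*P3), giving (6*s^3 - 10*s^2 + 8*s - 4)/(12*s^4 - 14*s^3 + 6*s^2 - 2*s - 3)
Evaluating the step-2 result (the overall T(s)) at s = 0 gives T(0) = -4/(-3) = 4/3.

Hence the answer: 4/3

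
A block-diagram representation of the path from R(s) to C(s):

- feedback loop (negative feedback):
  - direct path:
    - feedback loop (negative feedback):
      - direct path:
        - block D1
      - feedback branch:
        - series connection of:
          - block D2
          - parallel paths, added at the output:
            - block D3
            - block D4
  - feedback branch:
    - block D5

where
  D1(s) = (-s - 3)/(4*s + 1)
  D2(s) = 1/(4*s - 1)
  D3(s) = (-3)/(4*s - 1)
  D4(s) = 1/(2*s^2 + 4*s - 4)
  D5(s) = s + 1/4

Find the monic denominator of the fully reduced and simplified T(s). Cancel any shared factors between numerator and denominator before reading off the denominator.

1. parallel reduction of D3, D4 = (-6*s^2 - 8*s + 11)/(8*s^3 + 14*s^2 - 20*s + 4)
2. cascade D2, (D3+D4) = (-6*s^2 - 8*s + 11)/(32*s^4 + 48*s^3 - 94*s^2 + 36*s - 4)
3. close the feedback loop around D1, (D2*(D3+D4)) = (-32*s^5 - 144*s^4 - 50*s^3 + 246*s^2 - 104*s + 12)/(128*s^5 + 224*s^4 - 322*s^3 + 76*s^2 + 33*s - 37)
4. collapse the loop ([D1/(1+D1*(D2*(D3+D4)))] forward, D5 return) = (64*s^5 + 288*s^4 + 100*s^3 - 492*s^2 + 208*s - 24)/(64*s^6 + 48*s^5 - 276*s^4 + 177*s^3 - 67*s^2 - 38*s + 68)
Step 4 gives the fully reduced T(s), with no common factor left to cancel. The denominator's leading coefficient is 64, so divide each of its coefficients by 64 to get the monic form.

Hence the answer: s^6 + 3*s^5/4 - 69*s^4/16 + 177*s^3/64 - 67*s^2/64 - 19*s/32 + 17/16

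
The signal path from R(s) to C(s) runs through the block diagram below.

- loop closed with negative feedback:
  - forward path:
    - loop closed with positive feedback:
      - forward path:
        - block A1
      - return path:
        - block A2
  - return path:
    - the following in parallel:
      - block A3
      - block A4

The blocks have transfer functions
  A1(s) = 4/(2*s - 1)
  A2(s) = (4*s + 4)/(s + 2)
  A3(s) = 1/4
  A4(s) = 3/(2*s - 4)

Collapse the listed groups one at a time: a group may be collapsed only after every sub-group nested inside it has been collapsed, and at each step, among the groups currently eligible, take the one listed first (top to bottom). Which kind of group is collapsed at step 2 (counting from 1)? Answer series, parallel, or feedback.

Step 1 - feedback reduction of A1, A2
Step 2 - reduce the parallel group A3, A4
Step 3 - apply the feedback formula to [A1/(1-A1*A2)], (A3+A4)
So the answer for step 2 is parallel.

Therefore the answer is parallel.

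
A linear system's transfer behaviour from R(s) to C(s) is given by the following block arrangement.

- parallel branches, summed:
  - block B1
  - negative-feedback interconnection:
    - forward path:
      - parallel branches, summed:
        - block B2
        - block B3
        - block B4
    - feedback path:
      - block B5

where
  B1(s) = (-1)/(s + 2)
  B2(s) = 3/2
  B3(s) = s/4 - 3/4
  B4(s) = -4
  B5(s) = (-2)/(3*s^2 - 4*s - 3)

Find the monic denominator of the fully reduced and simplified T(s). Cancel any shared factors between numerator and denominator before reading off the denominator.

[1] combine B2, B3, B4 in parallel, giving s/4 - 13/4
[2] close the feedback loop around (B2+B3+B4), B5, giving (3*s^3 - 43*s^2 + 49*s + 39)/(12*s^2 - 18*s + 14)
[3] reduce the parallel group B1, [(B2+B3+B4)/(1+(B2+B3+B4)*B5)], giving (3*s^4 - 37*s^3 - 49*s^2 + 155*s + 64)/(12*s^3 + 6*s^2 - 22*s + 28)
Step 3 gives the fully reduced T(s), with no common factor left to cancel. The denominator's leading coefficient is 12, so divide each of its coefficients by 12 to get the monic form.

Answer: s^3 + s^2/2 - 11*s/6 + 7/3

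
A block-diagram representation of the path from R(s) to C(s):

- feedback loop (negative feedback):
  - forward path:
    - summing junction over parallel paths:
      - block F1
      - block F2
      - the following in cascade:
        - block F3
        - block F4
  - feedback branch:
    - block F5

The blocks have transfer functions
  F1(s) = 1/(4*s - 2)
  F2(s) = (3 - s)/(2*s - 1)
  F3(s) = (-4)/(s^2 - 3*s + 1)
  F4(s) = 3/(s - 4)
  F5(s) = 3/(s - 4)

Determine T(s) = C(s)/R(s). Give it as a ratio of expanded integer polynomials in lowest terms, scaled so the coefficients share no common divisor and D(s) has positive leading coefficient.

Reducing step by step:

Step 1 - series reduction of F3, F4 = (-12)/(s^3 - 7*s^2 + 13*s - 4)
Step 2 - sum the parallel branches F1, F2, (F3*F4) = (-2*s^4 + 21*s^3 - 75*s^2 + 51*s - 4)/(4*s^4 - 30*s^3 + 66*s^2 - 42*s + 8)
Step 3 - reduce the feedback loop with forward (F1+F2+(F3*F4)) and return F5, which is the overall transfer function T(s) = C(s)/R(s) in lowest terms

Answer: (-2*s^5 + 29*s^4 - 159*s^3 + 351*s^2 - 208*s + 16)/(4*s^5 - 52*s^4 + 249*s^3 - 531*s^2 + 329*s - 44)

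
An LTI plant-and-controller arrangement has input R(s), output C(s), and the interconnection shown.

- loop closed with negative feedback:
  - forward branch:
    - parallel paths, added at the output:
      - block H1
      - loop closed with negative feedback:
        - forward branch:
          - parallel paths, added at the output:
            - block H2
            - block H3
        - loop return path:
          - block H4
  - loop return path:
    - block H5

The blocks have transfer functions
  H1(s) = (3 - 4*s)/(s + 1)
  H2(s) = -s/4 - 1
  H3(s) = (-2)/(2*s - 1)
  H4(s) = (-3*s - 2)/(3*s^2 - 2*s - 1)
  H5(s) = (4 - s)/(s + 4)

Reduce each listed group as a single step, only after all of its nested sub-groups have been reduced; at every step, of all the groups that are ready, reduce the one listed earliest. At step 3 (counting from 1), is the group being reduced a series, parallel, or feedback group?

[1] reduce the parallel group H2, H3
[2] close the feedback loop around (H2+H3), H4
[3] sum the parallel branches H1, [(H2+H3)/(1+(H2+H3)*H4)]
[4] feedback reduction of (H1+[(H2+H3)/(1+(H2+H3)*H4)]), H5
Step 3 collapses a parallel group.

Hence the answer: parallel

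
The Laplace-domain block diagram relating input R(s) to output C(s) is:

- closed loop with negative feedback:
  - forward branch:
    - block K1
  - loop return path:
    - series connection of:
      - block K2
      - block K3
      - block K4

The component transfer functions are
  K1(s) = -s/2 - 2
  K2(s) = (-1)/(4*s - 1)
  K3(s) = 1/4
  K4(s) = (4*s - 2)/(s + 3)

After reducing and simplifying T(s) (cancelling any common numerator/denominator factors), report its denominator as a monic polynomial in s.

Step 1. combine K2, K3, K4 in series gives (1 - 2*s)/(8*s^2 + 22*s - 6)
Step 2. reduce the feedback loop with forward K1 and return (K2*K3*K4) gives (-8*s^3 - 54*s^2 - 82*s + 24)/(18*s^2 + 51*s - 16)
Step 2 gives the fully reduced T(s), with no common factor left to cancel. The denominator's leading coefficient is 18, so divide each of its coefficients by 18 to get the monic form.

Therefore the answer is s^2 + 17*s/6 - 8/9.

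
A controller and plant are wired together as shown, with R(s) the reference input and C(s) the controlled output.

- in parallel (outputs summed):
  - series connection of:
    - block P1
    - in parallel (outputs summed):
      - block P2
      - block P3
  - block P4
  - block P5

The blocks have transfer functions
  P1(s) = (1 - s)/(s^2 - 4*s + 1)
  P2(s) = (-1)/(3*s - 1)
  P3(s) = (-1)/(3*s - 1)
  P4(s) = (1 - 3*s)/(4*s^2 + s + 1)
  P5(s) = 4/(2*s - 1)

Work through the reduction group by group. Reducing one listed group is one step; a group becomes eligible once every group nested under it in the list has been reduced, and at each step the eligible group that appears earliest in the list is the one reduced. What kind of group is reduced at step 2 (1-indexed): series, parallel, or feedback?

Step 1. reduce the parallel group P2, P3
Step 2. combine P1, (P2+P3) in series
Step 3. sum the parallel branches (P1*(P2+P3)), P4, P5
At step 2 the group reduced is series.

Final answer: series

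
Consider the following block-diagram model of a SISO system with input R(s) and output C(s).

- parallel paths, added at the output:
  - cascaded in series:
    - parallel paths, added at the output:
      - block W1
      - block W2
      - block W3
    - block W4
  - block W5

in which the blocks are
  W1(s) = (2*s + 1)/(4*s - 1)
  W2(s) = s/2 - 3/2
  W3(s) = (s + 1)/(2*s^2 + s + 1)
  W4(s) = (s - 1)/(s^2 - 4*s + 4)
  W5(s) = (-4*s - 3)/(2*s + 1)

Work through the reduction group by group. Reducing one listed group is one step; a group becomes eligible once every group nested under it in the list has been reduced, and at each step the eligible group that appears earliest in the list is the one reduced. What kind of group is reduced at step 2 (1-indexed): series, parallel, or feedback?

Step 1. sum the parallel branches W1, W2, W3
Step 2. series reduction of (W1+W2+W3), W4
Step 3. parallel reduction of ((W1+W2+W3)*W4), W5
So the answer for step 2 is series.

Answer: series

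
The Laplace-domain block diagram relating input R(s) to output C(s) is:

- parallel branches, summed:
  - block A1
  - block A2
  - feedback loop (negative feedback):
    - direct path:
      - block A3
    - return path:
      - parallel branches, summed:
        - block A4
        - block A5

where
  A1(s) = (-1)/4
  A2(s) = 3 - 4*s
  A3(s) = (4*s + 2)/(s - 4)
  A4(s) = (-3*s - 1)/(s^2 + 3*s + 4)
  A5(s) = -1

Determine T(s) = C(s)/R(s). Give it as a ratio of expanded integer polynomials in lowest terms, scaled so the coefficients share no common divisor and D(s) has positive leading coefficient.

Answer: (-48*s^4 - 415*s^3 - 399*s^2 - 64*s + 254)/(12*s^3 + 108*s^2 + 160*s + 104)

Working:
1. combine A4, A5 in parallel = (-s^2 - 6*s - 5)/(s^2 + 3*s + 4)
2. collapse the loop (A3 forward, (A4+A5) return) = (-4*s^3 - 14*s^2 - 22*s - 8)/(3*s^3 + 27*s^2 + 40*s + 26)
3. parallel reduction of A1, A2, [A3/(1+A3*(A4+A5))], giving the overall T(s)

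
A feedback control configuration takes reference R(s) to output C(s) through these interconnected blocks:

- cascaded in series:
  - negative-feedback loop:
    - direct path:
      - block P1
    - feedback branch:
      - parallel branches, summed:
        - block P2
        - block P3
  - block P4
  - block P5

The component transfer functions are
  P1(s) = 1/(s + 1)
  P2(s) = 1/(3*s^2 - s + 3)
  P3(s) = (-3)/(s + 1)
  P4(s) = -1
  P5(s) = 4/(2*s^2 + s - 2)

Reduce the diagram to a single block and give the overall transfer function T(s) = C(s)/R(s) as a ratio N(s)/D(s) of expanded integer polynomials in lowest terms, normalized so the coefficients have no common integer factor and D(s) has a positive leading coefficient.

First reduce the diagram to T(s).

(1) sum the parallel branches P2, P3; result (-9*s^2 + 4*s - 8)/(3*s^3 + 2*s^2 + 2*s + 3)
(2) apply the feedback formula to P1, (P2+P3); result (3*s^3 + 2*s^2 + 2*s + 3)/(3*s^4 + 5*s^3 - 5*s^2 + 9*s - 5)
(3) series reduction of [P1/(1+P1*(P2+P3))], P4, P5, giving the overall T(s)

Answer: (-12*s^3 - 8*s^2 - 8*s - 12)/(6*s^6 + 13*s^5 - 11*s^4 + 3*s^3 + 9*s^2 - 23*s + 10)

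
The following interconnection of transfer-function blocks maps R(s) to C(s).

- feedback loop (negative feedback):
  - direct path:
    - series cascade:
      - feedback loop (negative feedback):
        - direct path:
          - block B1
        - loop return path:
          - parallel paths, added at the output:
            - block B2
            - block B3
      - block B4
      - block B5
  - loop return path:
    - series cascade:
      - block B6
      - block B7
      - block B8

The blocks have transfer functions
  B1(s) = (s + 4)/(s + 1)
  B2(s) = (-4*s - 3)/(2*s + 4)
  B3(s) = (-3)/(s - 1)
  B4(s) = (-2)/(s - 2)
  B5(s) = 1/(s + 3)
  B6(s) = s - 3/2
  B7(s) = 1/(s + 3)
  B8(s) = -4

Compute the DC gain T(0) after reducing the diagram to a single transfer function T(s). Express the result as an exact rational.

First reduce the diagram to T(s).

[1] sum the parallel branches B2, B3, giving (-4*s^2 - 5*s - 9)/(2*s^2 + 2*s - 4)
[2] apply the feedback formula to B1, (B2+B3), giving (-2*s^3 - 10*s^2 - 4*s + 16)/(2*s^3 + 17*s^2 + 31*s + 40)
[3] combine [B1/(1+B1*(B2+B3))], B4, B5 in series, giving (4*s^3 + 20*s^2 + 8*s - 32)/(2*s^5 + 19*s^4 + 36*s^3 - 31*s^2 - 146*s - 240)
[4] series reduction of B6, B7, B8, giving (6 - 4*s)/(s + 3)
[5] collapse the loop (([B1/(1+B1*(B2+B3))]*B4*B5) forward, (B6*B7*B8) return), giving (4*s^4 + 32*s^3 + 68*s^2 - 8*s - 96)/(2*s^6 + 25*s^5 + 77*s^4 + 21*s^3 - 151*s^2 - 502*s - 912)
That last expression is T(s); at s = 0 only the constant terms survive, so T(0) = -96/(-912) = 2/19.

Answer: 2/19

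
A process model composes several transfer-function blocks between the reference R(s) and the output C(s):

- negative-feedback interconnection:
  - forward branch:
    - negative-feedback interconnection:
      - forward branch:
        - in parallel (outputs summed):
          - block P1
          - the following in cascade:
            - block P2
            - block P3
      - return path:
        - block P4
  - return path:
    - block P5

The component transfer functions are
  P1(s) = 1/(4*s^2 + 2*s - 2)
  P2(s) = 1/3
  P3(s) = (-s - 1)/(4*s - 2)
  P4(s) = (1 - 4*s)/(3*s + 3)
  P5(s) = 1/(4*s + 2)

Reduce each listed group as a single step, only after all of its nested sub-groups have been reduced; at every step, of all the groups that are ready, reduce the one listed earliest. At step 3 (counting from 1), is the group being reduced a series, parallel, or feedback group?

Step 1: series reduction of P2, P3
Step 2: parallel reduction of P1, (P2*P3)
Step 3: collapse the loop ((P1+(P2*P3)) forward, P4 return)
Step 4: reduce the feedback loop with forward [(P1+(P2*P3))/(1+(P1+(P2*P3))*P4)] and return P5
Step 3 collapses a feedback group.

Hence the answer: feedback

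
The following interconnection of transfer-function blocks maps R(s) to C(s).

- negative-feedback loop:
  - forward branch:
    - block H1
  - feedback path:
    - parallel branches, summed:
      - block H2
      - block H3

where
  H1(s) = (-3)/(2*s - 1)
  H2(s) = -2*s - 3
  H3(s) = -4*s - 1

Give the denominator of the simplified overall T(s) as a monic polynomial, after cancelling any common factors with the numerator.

Step 1 - reduce the parallel group H2, H3 = -6*s - 4
Step 2 - apply the feedback formula to H1, (H2+H3) = (-3)/(20*s + 11)
No further cancellation is possible in the step-2 result, so that is T(s). Its denominator becomes monic after dividing by the leading coefficient 20.

Final answer: s + 11/20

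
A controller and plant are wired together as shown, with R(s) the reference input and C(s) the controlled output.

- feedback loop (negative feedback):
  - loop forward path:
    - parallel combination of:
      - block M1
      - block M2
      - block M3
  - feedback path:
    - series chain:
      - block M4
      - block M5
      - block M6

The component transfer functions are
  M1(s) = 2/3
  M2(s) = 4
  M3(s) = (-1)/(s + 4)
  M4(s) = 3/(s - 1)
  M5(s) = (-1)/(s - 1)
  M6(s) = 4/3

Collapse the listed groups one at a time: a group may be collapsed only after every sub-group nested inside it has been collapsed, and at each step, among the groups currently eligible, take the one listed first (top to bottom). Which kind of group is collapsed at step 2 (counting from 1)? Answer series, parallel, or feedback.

Reducing step by step:

Step 1: combine M1, M2, M3 in parallel
Step 2: series reduction of M4, M5, M6
Step 3: collapse the loop ((M1+M2+M3) forward, (M4*M5*M6) return)
Step 2 collapses a series group.

Answer: series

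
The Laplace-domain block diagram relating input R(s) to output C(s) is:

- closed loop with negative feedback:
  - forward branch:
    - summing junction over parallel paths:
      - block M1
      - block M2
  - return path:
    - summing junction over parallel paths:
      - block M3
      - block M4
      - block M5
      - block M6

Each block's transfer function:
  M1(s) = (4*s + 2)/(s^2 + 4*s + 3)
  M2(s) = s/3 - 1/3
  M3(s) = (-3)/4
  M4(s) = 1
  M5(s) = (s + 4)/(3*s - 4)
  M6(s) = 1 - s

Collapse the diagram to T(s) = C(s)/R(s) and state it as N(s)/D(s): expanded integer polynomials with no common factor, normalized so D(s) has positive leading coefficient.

1. reduce the parallel group M1, M2; result (s^3 + 3*s^2 + 11*s + 3)/(3*s^2 + 12*s + 9)
2. reduce the parallel group M3, M4, M5, M6; result (-12*s^2 + 35*s - 4)/(12*s - 16)
3. feedback reduction of (M1+M2), (M3+M4+M5+M6), which is the overall transfer function T(s) = C(s)/R(s) in lowest terms

Therefore the answer is (-12*s^4 - 20*s^3 - 84*s^2 + 140*s + 48)/(12*s^5 + s^4 - 5*s^3 - 433*s^2 + 23*s + 156).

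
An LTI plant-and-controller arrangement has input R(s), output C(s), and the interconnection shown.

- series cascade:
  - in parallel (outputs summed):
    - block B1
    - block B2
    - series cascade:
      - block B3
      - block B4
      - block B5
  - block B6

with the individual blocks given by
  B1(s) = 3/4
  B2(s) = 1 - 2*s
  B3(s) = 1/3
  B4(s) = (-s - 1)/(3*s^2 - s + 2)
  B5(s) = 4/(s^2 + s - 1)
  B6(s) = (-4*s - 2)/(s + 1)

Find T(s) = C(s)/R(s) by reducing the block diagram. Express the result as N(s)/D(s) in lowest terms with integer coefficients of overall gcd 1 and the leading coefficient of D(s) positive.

1. reduce the series chain B3, B4, B5: (-4*s - 4)/(9*s^4 + 6*s^3 - 6*s^2 + 9*s - 6)
2. combine B1, B2, (B3*B4*B5) in parallel: (-72*s^5 + 15*s^4 + 90*s^3 - 114*s^2 + 95*s - 58)/(36*s^4 + 24*s^3 - 24*s^2 + 36*s - 24)
3. reduce the series chain (B1+B2+(B3*B4*B5)), B6, giving the overall T(s)

Therefore the answer is (144*s^6 + 42*s^5 - 195*s^4 + 138*s^3 - 76*s^2 + 21*s + 58)/(18*s^5 + 30*s^4 + 6*s^2 + 6*s - 12).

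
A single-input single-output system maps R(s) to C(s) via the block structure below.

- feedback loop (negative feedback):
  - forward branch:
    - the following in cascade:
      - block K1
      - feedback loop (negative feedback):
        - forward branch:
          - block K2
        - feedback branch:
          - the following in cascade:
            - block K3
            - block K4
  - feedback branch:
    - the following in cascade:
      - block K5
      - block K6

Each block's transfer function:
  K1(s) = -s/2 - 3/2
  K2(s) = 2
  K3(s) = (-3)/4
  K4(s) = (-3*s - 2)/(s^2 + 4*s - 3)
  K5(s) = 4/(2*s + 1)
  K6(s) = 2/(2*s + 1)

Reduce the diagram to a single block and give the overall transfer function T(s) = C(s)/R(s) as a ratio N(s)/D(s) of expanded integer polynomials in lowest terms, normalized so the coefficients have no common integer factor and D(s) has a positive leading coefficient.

(1) series reduction of K3, K4 gives (9*s + 6)/(4*s^2 + 16*s - 12)
(2) close the feedback loop around K2, (K3*K4) gives (4*s^2 + 16*s - 12)/(2*s^2 + 17*s)
(3) cascade K1, [K2/(1+K2*(K3*K4))] gives (-2*s^3 - 14*s^2 - 18*s + 18)/(2*s^2 + 17*s)
(4) multiply K5, K6 (series) gives 8/(4*s^2 + 4*s + 1)
(5) reduce the feedback loop with forward (K1*[K2/(1+K2*(K3*K4))]) and return (K5*K6) - this is the overall T(s), already in the required normalized form

Final answer: (-8*s^5 - 64*s^4 - 130*s^3 - 14*s^2 + 54*s + 18)/(8*s^4 + 60*s^3 - 42*s^2 - 127*s + 144)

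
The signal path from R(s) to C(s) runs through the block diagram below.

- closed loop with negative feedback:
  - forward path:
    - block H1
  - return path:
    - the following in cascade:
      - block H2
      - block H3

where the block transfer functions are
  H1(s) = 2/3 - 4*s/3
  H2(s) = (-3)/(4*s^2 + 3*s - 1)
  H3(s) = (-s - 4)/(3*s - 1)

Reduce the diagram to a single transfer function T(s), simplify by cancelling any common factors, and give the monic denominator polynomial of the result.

Step 1: multiply H2, H3 (series) -> (3*s + 12)/(12*s^3 + 5*s^2 - 6*s + 1)
Step 2: apply the feedback formula to H1, (H2*H3) -> (-48*s^4 + 4*s^3 + 34*s^2 - 16*s + 2)/(36*s^3 + 3*s^2 - 60*s + 27)
No further cancellation is possible in the step-2 result, so that is T(s). Its denominator becomes monic after dividing by the leading coefficient 36.

Final answer: s^3 + s^2/12 - 5*s/3 + 3/4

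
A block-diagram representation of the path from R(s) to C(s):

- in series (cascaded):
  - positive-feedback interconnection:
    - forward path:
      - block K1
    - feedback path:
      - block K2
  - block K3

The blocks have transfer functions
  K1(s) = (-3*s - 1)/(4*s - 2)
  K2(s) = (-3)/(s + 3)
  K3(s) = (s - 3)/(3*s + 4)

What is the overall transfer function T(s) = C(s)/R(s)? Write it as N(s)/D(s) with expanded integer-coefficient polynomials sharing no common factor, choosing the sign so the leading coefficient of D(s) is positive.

Step 1 - reduce the feedback loop with forward K1 and return K2 = (-3*s^2 - 10*s - 3)/(4*s^2 + s - 9)
Step 2 - reduce the series chain [K1/(1-K1*K2)], K3: this yields T(s), and no further normalization is needed

Therefore the answer is (-3*s^3 - s^2 + 27*s + 9)/(12*s^3 + 19*s^2 - 23*s - 36).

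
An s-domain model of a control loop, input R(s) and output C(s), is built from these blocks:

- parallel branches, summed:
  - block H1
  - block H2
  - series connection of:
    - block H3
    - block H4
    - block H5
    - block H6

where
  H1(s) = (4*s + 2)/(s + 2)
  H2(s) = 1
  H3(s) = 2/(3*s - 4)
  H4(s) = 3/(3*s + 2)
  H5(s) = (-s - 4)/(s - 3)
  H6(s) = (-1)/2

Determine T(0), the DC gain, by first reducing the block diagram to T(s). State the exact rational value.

Answer: 5/2

Working:
Step 1: reduce the series chain H3, H4, H5, H6: (3*s + 12)/(9*s^3 - 33*s^2 + 10*s + 24)
Step 2: add H1, H2, (H3*H4*H5*H6) (parallel): (45*s^4 - 129*s^3 - 79*s^2 + 178*s + 120)/(9*s^4 - 15*s^3 - 56*s^2 + 44*s + 48)
The step-2 result is T(s). Setting s = 0: T(0) = 120/48 = 5/2.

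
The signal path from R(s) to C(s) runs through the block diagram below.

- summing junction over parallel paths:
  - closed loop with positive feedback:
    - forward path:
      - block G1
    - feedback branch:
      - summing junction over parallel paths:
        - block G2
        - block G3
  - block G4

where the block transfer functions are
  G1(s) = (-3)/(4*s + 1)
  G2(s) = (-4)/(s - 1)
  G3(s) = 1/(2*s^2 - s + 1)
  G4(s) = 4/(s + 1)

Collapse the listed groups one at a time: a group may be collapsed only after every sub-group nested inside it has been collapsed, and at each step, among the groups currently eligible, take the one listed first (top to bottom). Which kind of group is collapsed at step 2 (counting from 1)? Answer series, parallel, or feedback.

Answer: feedback

Working:
Step 1: parallel reduction of G2, G3
Step 2: collapse the loop (G1 forward, (G2+G3) return)
Step 3: sum the parallel branches [G1/(1-G1*(G2+G3))], G4
At step 2 the group reduced is feedback.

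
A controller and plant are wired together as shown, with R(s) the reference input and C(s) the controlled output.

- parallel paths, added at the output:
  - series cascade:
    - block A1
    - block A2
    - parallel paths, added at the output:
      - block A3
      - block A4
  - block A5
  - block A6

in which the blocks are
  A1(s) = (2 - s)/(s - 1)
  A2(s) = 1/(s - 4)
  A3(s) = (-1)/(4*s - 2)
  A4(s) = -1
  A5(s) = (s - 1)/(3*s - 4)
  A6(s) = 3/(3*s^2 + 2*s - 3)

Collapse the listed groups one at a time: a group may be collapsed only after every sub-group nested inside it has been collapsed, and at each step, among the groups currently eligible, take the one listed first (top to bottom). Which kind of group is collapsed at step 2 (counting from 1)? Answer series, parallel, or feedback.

Answer: series

Working:
Step 1 - reduce the parallel group A3, A4
Step 2 - multiply A1, A2, (A3+A4) (series)
Step 3 - combine (A1*A2*(A3+A4)), A5, A6 in parallel
So the answer for step 2 is series.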